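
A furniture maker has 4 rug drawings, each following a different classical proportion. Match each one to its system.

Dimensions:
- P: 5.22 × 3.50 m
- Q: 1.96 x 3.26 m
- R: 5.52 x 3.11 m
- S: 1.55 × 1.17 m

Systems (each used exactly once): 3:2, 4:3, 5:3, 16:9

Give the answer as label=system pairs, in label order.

P = 5.22/3.50 ≈ 1.491 → 3:2 (1.500)
Q = 3.26/1.96 ≈ 1.663 → 5:3 (1.667)
R = 5.52/3.11 ≈ 1.775 → 16:9 (1.778)
S = 1.55/1.17 ≈ 1.325 → 4:3 (1.333)

P=3:2, Q=5:3, R=16:9, S=4:3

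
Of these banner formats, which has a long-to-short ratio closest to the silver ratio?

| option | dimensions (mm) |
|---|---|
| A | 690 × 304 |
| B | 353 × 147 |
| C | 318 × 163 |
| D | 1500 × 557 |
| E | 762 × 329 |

Target silver ratio ≈ 2.414.
A: 2.270 (Δ0.144)  B: 2.401 (Δ0.013)  C: 1.951 (Δ0.463)  D: 2.693 (Δ0.279)  E: 2.316 (Δ0.098)

B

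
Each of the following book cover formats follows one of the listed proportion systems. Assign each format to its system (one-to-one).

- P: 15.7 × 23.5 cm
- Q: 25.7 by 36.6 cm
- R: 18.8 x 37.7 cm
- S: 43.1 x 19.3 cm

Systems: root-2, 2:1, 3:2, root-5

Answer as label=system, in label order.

P = 23.5/15.7 ≈ 1.497 → 3:2 (1.500)
Q = 36.6/25.7 ≈ 1.424 → root-2 (1.414)
R = 37.7/18.8 ≈ 2.005 → 2:1 (2.000)
S = 43.1/19.3 ≈ 2.233 → root-5 (2.236)

P=3:2, Q=root-2, R=2:1, S=root-5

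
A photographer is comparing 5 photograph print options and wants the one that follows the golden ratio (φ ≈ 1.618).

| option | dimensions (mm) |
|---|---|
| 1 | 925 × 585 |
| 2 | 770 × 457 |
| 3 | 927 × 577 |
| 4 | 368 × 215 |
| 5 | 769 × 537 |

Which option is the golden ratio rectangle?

3

Ratios (long/short): 1 ≈ 1.581; 2 ≈ 1.685; 3 ≈ 1.607; 4 ≈ 1.712; 5 ≈ 1.432.
golden ratio ≈ 1.618; option 3 is nearest (Δ 0.011).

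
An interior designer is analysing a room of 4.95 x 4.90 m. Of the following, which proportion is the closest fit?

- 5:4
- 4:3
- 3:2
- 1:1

1:1

4.95/4.90 ≈ 1.010. Nearest candidates are 1:1 (1.000, off by 0.010) and 5:4 (1.250, off by 0.240).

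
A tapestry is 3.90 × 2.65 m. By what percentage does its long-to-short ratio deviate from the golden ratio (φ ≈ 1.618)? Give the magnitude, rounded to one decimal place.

Ratio = 3.90 / 2.65 ≈ 1.4717.
Ideal golden ratio ≈ 1.6180. |1.4717 − 1.6180| / 1.6180 ≈ 9.04% → 9.0%.

9.0%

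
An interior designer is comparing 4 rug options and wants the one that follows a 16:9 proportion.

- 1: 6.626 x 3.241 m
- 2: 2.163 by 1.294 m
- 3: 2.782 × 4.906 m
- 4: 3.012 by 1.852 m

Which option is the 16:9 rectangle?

Target 16:9 ≈ 1.778.
1: 2.044 (Δ0.266)  2: 1.672 (Δ0.106)  3: 1.763 (Δ0.015)  4: 1.626 (Δ0.152)

3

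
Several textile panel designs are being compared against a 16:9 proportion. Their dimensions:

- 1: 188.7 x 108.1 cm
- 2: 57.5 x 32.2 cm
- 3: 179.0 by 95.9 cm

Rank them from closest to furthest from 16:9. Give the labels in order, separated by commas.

2, 1, 3

Ratios: 1 = 188.7 / 108.1 ≈ 1.746; 2 = 57.5 / 32.2 ≈ 1.786; 3 = 179.0 / 95.9 ≈ 1.867.
|Δ from 1.778|: 1 0.032; 2 0.008; 3 0.089.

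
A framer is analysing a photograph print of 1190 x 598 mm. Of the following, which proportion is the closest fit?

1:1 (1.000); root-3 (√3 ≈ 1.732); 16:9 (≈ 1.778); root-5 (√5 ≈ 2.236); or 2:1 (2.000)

1190/598 ≈ 1.990. Nearest candidates are 2:1 (2.000, off by 0.010) and 16:9 (1.778, off by 0.212).

2:1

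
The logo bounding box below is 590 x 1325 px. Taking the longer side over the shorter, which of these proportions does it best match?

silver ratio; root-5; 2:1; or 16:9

root-5

Ratio = 1325 / 590 ≈ 2.246.
Distances: silver ratio 2.414 (Δ 0.168); root-5 2.236 (Δ 0.010); 2:1 2.000 (Δ 0.246); 16:9 1.778 (Δ 0.468).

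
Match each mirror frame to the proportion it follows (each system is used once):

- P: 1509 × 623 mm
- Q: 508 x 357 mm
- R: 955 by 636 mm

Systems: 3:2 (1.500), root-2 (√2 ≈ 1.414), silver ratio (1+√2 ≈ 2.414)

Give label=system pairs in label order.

P=silver ratio, Q=root-2, R=3:2

P = 1509/623 ≈ 2.422 → silver ratio (2.414)
Q = 508/357 ≈ 1.423 → root-2 (1.414)
R = 955/636 ≈ 1.502 → 3:2 (1.500)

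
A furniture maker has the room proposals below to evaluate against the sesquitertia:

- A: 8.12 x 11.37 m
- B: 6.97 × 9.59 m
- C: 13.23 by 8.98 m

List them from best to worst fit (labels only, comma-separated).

B, A, C

Ratios: A = 11.37 / 8.12 ≈ 1.400; B = 9.59 / 6.97 ≈ 1.376; C = 13.23 / 8.98 ≈ 1.473.
|Δ from 1.333|: A 0.067; B 0.043; C 0.140.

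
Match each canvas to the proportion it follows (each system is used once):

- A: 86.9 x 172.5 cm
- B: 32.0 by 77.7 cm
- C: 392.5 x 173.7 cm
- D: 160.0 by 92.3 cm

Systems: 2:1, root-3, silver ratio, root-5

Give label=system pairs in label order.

Ratios: A ≈ 1.985; B ≈ 2.428; C ≈ 2.260; D ≈ 1.733.
Targets: 2:1 ≈ 2.000; root-3 ≈ 1.732; silver ratio ≈ 2.414; root-5 ≈ 2.236.

A=2:1, B=silver ratio, C=root-5, D=root-3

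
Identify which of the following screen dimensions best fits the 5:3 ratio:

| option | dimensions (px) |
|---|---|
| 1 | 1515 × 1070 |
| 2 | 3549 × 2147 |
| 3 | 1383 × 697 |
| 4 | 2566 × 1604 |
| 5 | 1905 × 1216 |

2

Ratios (long/short): 1 ≈ 1.416; 2 ≈ 1.653; 3 ≈ 1.984; 4 ≈ 1.600; 5 ≈ 1.567.
5:3 ≈ 1.667; option 2 is nearest (Δ 0.014).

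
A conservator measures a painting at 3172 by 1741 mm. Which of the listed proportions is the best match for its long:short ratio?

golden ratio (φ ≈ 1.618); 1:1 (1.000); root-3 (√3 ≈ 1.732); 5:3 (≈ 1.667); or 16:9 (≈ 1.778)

16:9

Ratio = 3172 / 1741 ≈ 1.822.
Distances: golden ratio 1.618 (Δ 0.204); 1:1 1.000 (Δ 0.822); root-3 1.732 (Δ 0.090); 5:3 1.667 (Δ 0.155); 16:9 1.778 (Δ 0.044).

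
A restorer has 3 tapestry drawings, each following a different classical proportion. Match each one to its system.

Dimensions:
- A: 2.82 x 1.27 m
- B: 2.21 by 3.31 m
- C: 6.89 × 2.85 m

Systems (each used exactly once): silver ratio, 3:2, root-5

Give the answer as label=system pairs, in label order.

A=root-5, B=3:2, C=silver ratio

A = 2.82/1.27 ≈ 2.220 → root-5 (2.236)
B = 3.31/2.21 ≈ 1.498 → 3:2 (1.500)
C = 6.89/2.85 ≈ 2.418 → silver ratio (2.414)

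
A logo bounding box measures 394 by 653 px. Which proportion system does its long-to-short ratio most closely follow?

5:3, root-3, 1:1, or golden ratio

Ratio = 653 / 394 ≈ 1.657.
Distances: 5:3 1.667 (Δ 0.010); root-3 1.732 (Δ 0.075); 1:1 1.000 (Δ 0.657); golden ratio 1.618 (Δ 0.039).

5:3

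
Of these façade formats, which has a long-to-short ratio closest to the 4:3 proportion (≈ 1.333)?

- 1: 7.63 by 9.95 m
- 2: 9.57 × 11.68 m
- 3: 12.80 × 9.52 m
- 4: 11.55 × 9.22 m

Ratios (long/short): 1 ≈ 1.304; 2 ≈ 1.220; 3 ≈ 1.345; 4 ≈ 1.253.
4:3 ≈ 1.333; option 3 is nearest (Δ 0.012).

3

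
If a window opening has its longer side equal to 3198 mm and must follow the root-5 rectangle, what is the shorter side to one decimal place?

root-5 ≈ 2.23607.
Shorter side = 3198 ÷ 2.23607 ≈ 1430.188 → 1430.2 mm.

1430.2 mm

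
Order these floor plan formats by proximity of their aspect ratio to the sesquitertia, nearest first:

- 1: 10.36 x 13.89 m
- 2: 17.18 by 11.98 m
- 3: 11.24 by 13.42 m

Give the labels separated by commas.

1: 13.89/10.36 ≈ 1.341 → |1.341 − 1.333| = 0.008
2: 17.18/11.98 ≈ 1.434 → |1.434 − 1.333| = 0.101
3: 13.42/11.24 ≈ 1.194 → |1.194 − 1.333| = 0.139

1, 2, 3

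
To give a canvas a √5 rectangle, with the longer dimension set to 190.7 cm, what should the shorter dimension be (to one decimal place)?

85.3 cm

root-5 ≈ 2.23607.
Shorter side = 190.7 ÷ 2.23607 ≈ 85.284 → 85.3 cm.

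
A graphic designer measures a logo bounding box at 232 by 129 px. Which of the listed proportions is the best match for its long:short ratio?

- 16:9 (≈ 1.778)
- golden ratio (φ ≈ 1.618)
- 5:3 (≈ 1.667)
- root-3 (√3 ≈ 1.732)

16:9

Ratio = 232 / 129 ≈ 1.798.
Distances: 16:9 1.778 (Δ 0.020); golden ratio 1.618 (Δ 0.180); 5:3 1.667 (Δ 0.131); root-3 1.732 (Δ 0.066).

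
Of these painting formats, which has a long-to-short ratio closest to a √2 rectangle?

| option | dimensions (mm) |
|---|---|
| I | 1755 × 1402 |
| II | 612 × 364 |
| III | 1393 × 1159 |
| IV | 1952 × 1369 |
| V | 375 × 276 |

IV

Target root-2 ≈ 1.414.
I: 1.252 (Δ0.162)  II: 1.681 (Δ0.267)  III: 1.202 (Δ0.212)  IV: 1.426 (Δ0.012)  V: 1.359 (Δ0.055)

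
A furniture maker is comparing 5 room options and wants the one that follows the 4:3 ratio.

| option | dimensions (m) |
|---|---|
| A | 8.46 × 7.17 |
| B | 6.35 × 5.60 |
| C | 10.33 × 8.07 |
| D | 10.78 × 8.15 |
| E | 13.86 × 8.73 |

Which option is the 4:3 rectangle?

D

Ratios (long/short): A ≈ 1.180; B ≈ 1.134; C ≈ 1.280; D ≈ 1.323; E ≈ 1.588.
4:3 ≈ 1.333; option D is nearest (Δ 0.010).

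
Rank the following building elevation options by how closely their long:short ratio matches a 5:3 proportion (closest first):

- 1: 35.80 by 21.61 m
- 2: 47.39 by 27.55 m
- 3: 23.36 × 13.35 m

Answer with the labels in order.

1: 35.80/21.61 ≈ 1.657 → |1.657 − 1.667| = 0.010
2: 47.39/27.55 ≈ 1.720 → |1.720 − 1.667| = 0.053
3: 23.36/13.35 ≈ 1.750 → |1.750 − 1.667| = 0.083

1, 2, 3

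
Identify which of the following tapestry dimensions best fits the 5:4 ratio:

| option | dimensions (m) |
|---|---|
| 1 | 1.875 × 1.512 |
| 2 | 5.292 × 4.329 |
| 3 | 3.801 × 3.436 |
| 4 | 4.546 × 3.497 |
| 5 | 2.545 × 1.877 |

Ratios (long/short): 1 ≈ 1.240; 2 ≈ 1.222; 3 ≈ 1.106; 4 ≈ 1.300; 5 ≈ 1.356.
5:4 ≈ 1.250; option 1 is nearest (Δ 0.010).

1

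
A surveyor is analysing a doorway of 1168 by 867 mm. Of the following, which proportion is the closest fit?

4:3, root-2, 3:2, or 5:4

4:3

1168/867 ≈ 1.347. Nearest candidates are 4:3 (1.333, off by 0.014) and root-2 (1.414, off by 0.067).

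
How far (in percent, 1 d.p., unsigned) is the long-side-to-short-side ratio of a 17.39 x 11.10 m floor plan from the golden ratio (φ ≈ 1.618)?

Ratio = 17.39 / 11.10 ≈ 1.5667.
Ideal golden ratio ≈ 1.6180. |1.5667 − 1.6180| / 1.6180 ≈ 3.17% → 3.2%.

3.2%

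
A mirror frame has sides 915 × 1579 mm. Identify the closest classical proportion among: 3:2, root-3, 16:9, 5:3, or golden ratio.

root-3

Ratio = 1579 / 915 ≈ 1.726.
Distances: 3:2 1.500 (Δ 0.226); root-3 1.732 (Δ 0.006); 16:9 1.778 (Δ 0.052); 5:3 1.667 (Δ 0.059); golden ratio 1.618 (Δ 0.108).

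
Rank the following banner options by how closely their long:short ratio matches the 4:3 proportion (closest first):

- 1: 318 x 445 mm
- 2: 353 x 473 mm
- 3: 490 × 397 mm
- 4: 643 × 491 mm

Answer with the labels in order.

1: 445/318 ≈ 1.399 → |1.399 − 1.333| = 0.066
2: 473/353 ≈ 1.340 → |1.340 − 1.333| = 0.007
3: 490/397 ≈ 1.234 → |1.234 − 1.333| = 0.099
4: 643/491 ≈ 1.310 → |1.310 − 1.333| = 0.023

2, 4, 1, 3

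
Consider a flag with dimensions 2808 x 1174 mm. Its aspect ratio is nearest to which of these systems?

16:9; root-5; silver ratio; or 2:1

Ratio = 2808 / 1174 ≈ 2.392.
Distances: 16:9 1.778 (Δ 0.614); root-5 2.236 (Δ 0.156); silver ratio 2.414 (Δ 0.022); 2:1 2.000 (Δ 0.392).

silver ratio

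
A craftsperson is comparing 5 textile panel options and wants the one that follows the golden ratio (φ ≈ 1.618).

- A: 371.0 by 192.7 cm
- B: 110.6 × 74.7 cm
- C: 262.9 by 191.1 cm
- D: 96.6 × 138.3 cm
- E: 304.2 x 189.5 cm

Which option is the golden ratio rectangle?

E

Ratios (long/short): A ≈ 1.925; B ≈ 1.481; C ≈ 1.376; D ≈ 1.432; E ≈ 1.605.
golden ratio ≈ 1.618; option E is nearest (Δ 0.013).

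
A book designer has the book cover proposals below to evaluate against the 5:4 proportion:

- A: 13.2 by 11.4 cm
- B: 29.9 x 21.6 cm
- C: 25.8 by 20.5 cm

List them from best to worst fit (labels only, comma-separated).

C, A, B

A: 13.2/11.4 ≈ 1.158 → |1.158 − 1.250| = 0.092
B: 29.9/21.6 ≈ 1.384 → |1.384 − 1.250| = 0.134
C: 25.8/20.5 ≈ 1.259 → |1.259 − 1.250| = 0.009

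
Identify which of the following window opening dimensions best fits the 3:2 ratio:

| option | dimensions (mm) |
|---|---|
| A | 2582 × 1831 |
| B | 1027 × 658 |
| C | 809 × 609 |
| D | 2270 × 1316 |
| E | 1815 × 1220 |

E

Ratios (long/short): A ≈ 1.410; B ≈ 1.561; C ≈ 1.328; D ≈ 1.725; E ≈ 1.488.
3:2 ≈ 1.500; option E is nearest (Δ 0.012).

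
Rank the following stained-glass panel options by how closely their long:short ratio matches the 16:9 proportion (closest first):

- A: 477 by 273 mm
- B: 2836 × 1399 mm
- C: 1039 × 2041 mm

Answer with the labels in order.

A, C, B

A: 477/273 ≈ 1.747 → |1.747 − 1.778| = 0.031
B: 2836/1399 ≈ 2.027 → |2.027 − 1.778| = 0.249
C: 2041/1039 ≈ 1.964 → |1.964 − 1.778| = 0.186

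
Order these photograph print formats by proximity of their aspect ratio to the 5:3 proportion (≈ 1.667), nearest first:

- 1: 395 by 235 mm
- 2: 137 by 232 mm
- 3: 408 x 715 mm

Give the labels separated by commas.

Ratios: 1 = 395 / 235 ≈ 1.681; 2 = 232 / 137 ≈ 1.693; 3 = 715 / 408 ≈ 1.752.
|Δ from 1.667|: 1 0.014; 2 0.026; 3 0.085.

1, 2, 3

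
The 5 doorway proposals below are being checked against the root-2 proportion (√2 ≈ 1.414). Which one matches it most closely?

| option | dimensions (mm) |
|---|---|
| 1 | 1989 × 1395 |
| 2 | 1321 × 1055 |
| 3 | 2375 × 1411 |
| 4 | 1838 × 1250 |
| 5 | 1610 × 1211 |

1

Ratios (long/short): 1 ≈ 1.426; 2 ≈ 1.252; 3 ≈ 1.683; 4 ≈ 1.470; 5 ≈ 1.329.
root-2 ≈ 1.414; option 1 is nearest (Δ 0.012).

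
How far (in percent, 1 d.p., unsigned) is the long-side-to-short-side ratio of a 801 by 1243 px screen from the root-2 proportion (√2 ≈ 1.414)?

9.7%

Ratio = 1243 / 801 ≈ 1.5518.
Ideal root-2 ≈ 1.4142. |1.5518 − 1.4142| / 1.4142 ≈ 9.73% → 9.7%.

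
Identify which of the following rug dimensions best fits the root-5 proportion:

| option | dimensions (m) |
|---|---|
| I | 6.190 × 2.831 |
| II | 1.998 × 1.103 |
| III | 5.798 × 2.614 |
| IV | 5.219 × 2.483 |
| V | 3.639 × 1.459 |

III

Ratios (long/short): I ≈ 2.187; II ≈ 1.811; III ≈ 2.218; IV ≈ 2.102; V ≈ 2.494.
root-5 ≈ 2.236; option III is nearest (Δ 0.018).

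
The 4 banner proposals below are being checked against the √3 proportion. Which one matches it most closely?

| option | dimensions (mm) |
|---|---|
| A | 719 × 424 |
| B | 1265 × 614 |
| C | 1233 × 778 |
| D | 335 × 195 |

Target root-3 ≈ 1.732.
A: 1.696 (Δ0.036)  B: 2.060 (Δ0.328)  C: 1.585 (Δ0.147)  D: 1.718 (Δ0.014)

D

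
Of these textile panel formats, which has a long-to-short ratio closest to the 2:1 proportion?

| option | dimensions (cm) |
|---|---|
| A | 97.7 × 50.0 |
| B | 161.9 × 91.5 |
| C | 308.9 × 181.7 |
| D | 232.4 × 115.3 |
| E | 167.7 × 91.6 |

D

Ratios (long/short): A ≈ 1.954; B ≈ 1.769; C ≈ 1.700; D ≈ 2.016; E ≈ 1.831.
2:1 ≈ 2.000; option D is nearest (Δ 0.016).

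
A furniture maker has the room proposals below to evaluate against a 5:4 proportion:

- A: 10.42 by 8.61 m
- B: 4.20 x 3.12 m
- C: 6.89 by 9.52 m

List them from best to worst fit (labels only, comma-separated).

A, B, C

Ratios: A = 10.42 / 8.61 ≈ 1.210; B = 4.20 / 3.12 ≈ 1.346; C = 9.52 / 6.89 ≈ 1.382.
|Δ from 1.250|: A 0.040; B 0.096; C 0.132.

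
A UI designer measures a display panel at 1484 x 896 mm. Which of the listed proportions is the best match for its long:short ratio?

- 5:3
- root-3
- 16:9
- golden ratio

5:3

Ratio = 1484 / 896 ≈ 1.656.
Distances: 5:3 1.667 (Δ 0.011); root-3 1.732 (Δ 0.076); 16:9 1.778 (Δ 0.122); golden ratio 1.618 (Δ 0.038).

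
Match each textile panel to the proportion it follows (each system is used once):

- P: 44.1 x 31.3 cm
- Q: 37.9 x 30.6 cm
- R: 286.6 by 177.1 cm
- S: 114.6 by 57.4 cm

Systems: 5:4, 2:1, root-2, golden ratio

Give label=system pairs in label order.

P=root-2, Q=5:4, R=golden ratio, S=2:1

Ratios: P ≈ 1.409; Q ≈ 1.239; R ≈ 1.618; S ≈ 1.997.
Targets: 5:4 ≈ 1.250; 2:1 ≈ 2.000; root-2 ≈ 1.414; golden ratio ≈ 1.618.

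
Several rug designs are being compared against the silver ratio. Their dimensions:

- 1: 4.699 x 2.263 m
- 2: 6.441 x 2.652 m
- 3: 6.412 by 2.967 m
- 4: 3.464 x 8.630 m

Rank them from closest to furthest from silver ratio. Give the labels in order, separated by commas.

1: 4.699/2.263 ≈ 2.076 → |2.076 − 2.414| = 0.338
2: 6.441/2.652 ≈ 2.429 → |2.429 − 2.414| = 0.015
3: 6.412/2.967 ≈ 2.161 → |2.161 − 2.414| = 0.253
4: 8.630/3.464 ≈ 2.491 → |2.491 − 2.414| = 0.077

2, 4, 3, 1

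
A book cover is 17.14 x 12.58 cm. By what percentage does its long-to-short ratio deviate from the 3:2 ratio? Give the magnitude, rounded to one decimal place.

Ratio = 17.14 / 12.58 ≈ 1.3625.
Ideal 3:2 = 1.5000. |1.3625 − 1.5000| / 1.5000 ≈ 9.17% → 9.2%.

9.2%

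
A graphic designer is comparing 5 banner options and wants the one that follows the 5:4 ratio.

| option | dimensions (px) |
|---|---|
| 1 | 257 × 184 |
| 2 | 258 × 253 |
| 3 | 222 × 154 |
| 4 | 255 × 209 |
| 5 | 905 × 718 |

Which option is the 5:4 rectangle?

Ratios (long/short): 1 ≈ 1.397; 2 ≈ 1.020; 3 ≈ 1.442; 4 ≈ 1.220; 5 ≈ 1.260.
5:4 ≈ 1.250; option 5 is nearest (Δ 0.010).

5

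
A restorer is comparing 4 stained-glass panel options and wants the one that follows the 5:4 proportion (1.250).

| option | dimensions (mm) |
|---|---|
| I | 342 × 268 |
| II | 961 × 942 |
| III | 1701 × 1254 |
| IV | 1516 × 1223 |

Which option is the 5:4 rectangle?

Target 5:4 ≈ 1.250.
I: 1.276 (Δ0.026)  II: 1.020 (Δ0.230)  III: 1.356 (Δ0.106)  IV: 1.240 (Δ0.010)

IV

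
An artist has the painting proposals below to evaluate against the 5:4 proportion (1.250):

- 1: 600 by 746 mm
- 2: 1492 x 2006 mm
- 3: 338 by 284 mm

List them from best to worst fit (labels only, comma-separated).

1: 746/600 ≈ 1.243 → |1.243 − 1.250| = 0.007
2: 2006/1492 ≈ 1.345 → |1.345 − 1.250| = 0.095
3: 338/284 ≈ 1.190 → |1.190 − 1.250| = 0.060

1, 3, 2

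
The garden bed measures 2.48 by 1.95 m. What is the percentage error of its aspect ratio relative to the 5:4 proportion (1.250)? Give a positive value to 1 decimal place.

Ratio = 2.48 / 1.95 ≈ 1.2718.
Ideal 5:4 = 1.2500. |1.2718 − 1.2500| / 1.2500 ≈ 1.74% → 1.7%.

1.7%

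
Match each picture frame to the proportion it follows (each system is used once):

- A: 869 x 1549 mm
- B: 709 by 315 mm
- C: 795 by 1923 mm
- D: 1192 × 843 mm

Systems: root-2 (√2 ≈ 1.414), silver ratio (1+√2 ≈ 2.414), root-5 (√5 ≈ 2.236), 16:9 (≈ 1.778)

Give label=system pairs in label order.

A=16:9, B=root-5, C=silver ratio, D=root-2

A = 1549/869 ≈ 1.783 → 16:9 (1.778)
B = 709/315 ≈ 2.251 → root-5 (2.236)
C = 1923/795 ≈ 2.419 → silver ratio (2.414)
D = 1192/843 ≈ 1.414 → root-2 (1.414)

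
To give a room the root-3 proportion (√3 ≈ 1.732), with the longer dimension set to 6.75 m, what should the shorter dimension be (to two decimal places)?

3.90 m

root-3 ≈ 1.73205.
Shorter side = 6.75 ÷ 1.73205 ≈ 3.8971 → 3.90 m.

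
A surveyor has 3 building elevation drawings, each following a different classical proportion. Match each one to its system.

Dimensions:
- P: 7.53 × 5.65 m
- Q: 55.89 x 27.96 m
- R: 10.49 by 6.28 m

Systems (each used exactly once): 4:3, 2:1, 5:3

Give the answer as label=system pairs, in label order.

P = 7.53/5.65 ≈ 1.333 → 4:3 (1.333)
Q = 55.89/27.96 ≈ 1.999 → 2:1 (2.000)
R = 10.49/6.28 ≈ 1.670 → 5:3 (1.667)

P=4:3, Q=2:1, R=5:3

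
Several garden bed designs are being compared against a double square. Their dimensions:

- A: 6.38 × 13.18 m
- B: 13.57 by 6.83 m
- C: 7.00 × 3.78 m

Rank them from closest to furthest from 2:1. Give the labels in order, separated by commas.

Ratios: A = 13.18 / 6.38 ≈ 2.066; B = 13.57 / 6.83 ≈ 1.987; C = 7.00 / 3.78 ≈ 1.852.
|Δ from 2.000|: A 0.066; B 0.013; C 0.148.

B, A, C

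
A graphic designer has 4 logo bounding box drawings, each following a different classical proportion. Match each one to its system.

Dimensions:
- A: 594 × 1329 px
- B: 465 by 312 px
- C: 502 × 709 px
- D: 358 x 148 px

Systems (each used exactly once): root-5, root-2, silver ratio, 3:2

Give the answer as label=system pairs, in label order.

Ratios: A ≈ 2.237; B ≈ 1.490; C ≈ 1.412; D ≈ 2.419.
Targets: root-5 ≈ 2.236; root-2 ≈ 1.414; silver ratio ≈ 2.414; 3:2 ≈ 1.500.

A=root-5, B=3:2, C=root-2, D=silver ratio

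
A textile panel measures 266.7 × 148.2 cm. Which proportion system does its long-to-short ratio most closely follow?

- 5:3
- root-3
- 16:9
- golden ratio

16:9

266.7/148.2 ≈ 1.800. Nearest candidates are 16:9 (1.778, off by 0.022) and root-3 (1.732, off by 0.068).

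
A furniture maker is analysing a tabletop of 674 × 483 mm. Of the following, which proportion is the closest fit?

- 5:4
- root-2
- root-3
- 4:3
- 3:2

root-2

674/483 ≈ 1.395. Nearest candidates are root-2 (1.414, off by 0.019) and 4:3 (1.333, off by 0.062).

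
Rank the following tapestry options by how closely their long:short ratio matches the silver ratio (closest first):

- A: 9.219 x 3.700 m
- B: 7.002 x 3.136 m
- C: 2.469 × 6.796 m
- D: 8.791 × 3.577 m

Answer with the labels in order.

D, A, B, C

A: 9.219/3.700 ≈ 2.492 → |2.492 − 2.414| = 0.078
B: 7.002/3.136 ≈ 2.233 → |2.233 − 2.414| = 0.181
C: 6.796/2.469 ≈ 2.753 → |2.753 − 2.414| = 0.339
D: 8.791/3.577 ≈ 2.458 → |2.458 − 2.414| = 0.044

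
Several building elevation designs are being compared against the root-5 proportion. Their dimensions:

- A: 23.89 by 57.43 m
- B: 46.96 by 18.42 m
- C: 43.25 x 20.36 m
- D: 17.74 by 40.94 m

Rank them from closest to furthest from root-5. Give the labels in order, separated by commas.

Ratios: A = 57.43 / 23.89 ≈ 2.404; B = 46.96 / 18.42 ≈ 2.549; C = 43.25 / 20.36 ≈ 2.124; D = 40.94 / 17.74 ≈ 2.308.
|Δ from 2.236|: A 0.168; B 0.313; C 0.112; D 0.072.

D, C, A, B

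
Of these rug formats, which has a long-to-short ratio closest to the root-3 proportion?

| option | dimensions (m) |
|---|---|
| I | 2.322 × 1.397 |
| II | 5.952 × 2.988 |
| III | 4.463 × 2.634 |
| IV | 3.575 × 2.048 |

IV

Target root-3 ≈ 1.732.
I: 1.662 (Δ0.070)  II: 1.992 (Δ0.260)  III: 1.694 (Δ0.038)  IV: 1.746 (Δ0.014)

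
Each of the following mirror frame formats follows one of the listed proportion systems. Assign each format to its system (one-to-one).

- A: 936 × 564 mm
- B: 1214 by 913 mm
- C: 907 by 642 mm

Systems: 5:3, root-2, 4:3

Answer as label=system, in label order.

A=5:3, B=4:3, C=root-2

Ratios: A ≈ 1.660; B ≈ 1.330; C ≈ 1.413.
Targets: 5:3 ≈ 1.667; root-2 ≈ 1.414; 4:3 ≈ 1.333.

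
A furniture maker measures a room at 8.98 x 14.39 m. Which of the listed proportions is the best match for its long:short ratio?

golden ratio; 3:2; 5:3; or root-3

14.39/8.98 ≈ 1.602. Nearest candidates are golden ratio (1.618, off by 0.016) and 5:3 (1.667, off by 0.065).

golden ratio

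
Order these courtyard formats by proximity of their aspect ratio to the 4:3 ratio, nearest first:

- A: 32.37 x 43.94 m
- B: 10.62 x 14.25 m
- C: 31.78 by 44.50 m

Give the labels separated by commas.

A: 43.94/32.37 ≈ 1.357 → |1.357 − 1.333| = 0.024
B: 14.25/10.62 ≈ 1.342 → |1.342 − 1.333| = 0.009
C: 44.50/31.78 ≈ 1.400 → |1.400 − 1.333| = 0.067

B, A, C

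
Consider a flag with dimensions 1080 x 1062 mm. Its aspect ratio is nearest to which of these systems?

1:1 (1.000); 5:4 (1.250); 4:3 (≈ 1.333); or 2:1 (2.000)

1:1

1080/1062 ≈ 1.017. Nearest candidates are 1:1 (1.000, off by 0.017) and 5:4 (1.250, off by 0.233).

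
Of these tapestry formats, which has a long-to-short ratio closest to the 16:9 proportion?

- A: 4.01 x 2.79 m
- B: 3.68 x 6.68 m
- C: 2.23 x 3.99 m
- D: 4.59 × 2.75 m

Target 16:9 ≈ 1.778.
A: 1.437 (Δ0.341)  B: 1.815 (Δ0.037)  C: 1.789 (Δ0.011)  D: 1.669 (Δ0.109)

C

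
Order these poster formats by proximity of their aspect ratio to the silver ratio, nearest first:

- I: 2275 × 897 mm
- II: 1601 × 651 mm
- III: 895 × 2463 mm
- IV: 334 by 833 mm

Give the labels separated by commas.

II, IV, I, III

Ratios: I = 2275 / 897 ≈ 2.536; II = 1601 / 651 ≈ 2.459; III = 2463 / 895 ≈ 2.752; IV = 833 / 334 ≈ 2.494.
|Δ from 2.414|: I 0.122; II 0.045; III 0.338; IV 0.080.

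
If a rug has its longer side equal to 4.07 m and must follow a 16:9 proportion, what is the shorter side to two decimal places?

2.29 m

16:9 ≈ 1.77778.
Shorter side = 4.07 ÷ 1.77778 ≈ 2.2894 → 2.29 m.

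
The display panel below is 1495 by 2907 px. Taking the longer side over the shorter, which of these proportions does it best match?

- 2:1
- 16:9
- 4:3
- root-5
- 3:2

Ratio = 2907 / 1495 ≈ 1.944.
Distances: 2:1 2.000 (Δ 0.056); 16:9 1.778 (Δ 0.166); 4:3 1.333 (Δ 0.611); root-5 2.236 (Δ 0.292); 3:2 1.500 (Δ 0.444).

2:1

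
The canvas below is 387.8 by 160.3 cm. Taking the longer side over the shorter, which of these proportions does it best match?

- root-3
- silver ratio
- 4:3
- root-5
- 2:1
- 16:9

387.8/160.3 ≈ 2.419. Nearest candidates are silver ratio (2.414, off by 0.005) and root-5 (2.236, off by 0.183).

silver ratio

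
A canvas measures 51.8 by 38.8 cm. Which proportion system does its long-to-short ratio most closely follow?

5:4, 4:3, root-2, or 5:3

Ratio = 51.8 / 38.8 ≈ 1.335.
Distances: 5:4 1.250 (Δ 0.085); 4:3 1.333 (Δ 0.002); root-2 1.414 (Δ 0.079); 5:3 1.667 (Δ 0.332).

4:3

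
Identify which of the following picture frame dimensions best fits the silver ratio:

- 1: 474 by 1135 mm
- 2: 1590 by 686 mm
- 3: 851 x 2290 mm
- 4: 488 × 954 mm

Target silver ratio ≈ 2.414.
1: 2.395 (Δ0.019)  2: 2.318 (Δ0.096)  3: 2.691 (Δ0.277)  4: 1.955 (Δ0.459)

1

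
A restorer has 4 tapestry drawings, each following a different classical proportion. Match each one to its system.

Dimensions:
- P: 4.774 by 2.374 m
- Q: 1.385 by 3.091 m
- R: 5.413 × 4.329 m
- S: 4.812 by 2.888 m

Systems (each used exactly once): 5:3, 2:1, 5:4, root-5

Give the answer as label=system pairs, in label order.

P=2:1, Q=root-5, R=5:4, S=5:3

P = 4.774/2.374 ≈ 2.011 → 2:1 (2.000)
Q = 3.091/1.385 ≈ 2.232 → root-5 (2.236)
R = 5.413/4.329 ≈ 1.250 → 5:4 (1.250)
S = 4.812/2.888 ≈ 1.666 → 5:3 (1.667)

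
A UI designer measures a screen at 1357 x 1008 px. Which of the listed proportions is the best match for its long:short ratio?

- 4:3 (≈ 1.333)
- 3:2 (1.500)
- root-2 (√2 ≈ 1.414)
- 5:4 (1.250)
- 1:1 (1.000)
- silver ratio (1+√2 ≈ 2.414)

4:3

1357/1008 ≈ 1.346. Nearest candidates are 4:3 (1.333, off by 0.013) and root-2 (1.414, off by 0.068).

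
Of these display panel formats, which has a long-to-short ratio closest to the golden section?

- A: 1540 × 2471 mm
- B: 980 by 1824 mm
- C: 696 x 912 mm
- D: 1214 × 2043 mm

Target golden ratio ≈ 1.618.
A: 1.605 (Δ0.013)  B: 1.861 (Δ0.243)  C: 1.310 (Δ0.308)  D: 1.683 (Δ0.065)

A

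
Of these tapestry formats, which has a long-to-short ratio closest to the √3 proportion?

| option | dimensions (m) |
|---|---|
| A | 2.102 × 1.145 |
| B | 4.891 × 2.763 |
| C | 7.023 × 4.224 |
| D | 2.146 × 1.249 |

Ratios (long/short): A ≈ 1.836; B ≈ 1.770; C ≈ 1.663; D ≈ 1.718.
root-3 ≈ 1.732; option D is nearest (Δ 0.014).

D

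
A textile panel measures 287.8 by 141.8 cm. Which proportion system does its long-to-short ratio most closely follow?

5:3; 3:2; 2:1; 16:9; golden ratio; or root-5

2:1

Ratio = 287.8 / 141.8 ≈ 2.030.
Distances: 5:3 1.667 (Δ 0.363); 3:2 1.500 (Δ 0.530); 2:1 2.000 (Δ 0.030); 16:9 1.778 (Δ 0.252); golden ratio 1.618 (Δ 0.412); root-5 2.236 (Δ 0.206).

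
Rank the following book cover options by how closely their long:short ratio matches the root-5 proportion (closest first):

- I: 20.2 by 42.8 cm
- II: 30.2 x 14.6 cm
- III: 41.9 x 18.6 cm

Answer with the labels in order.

Ratios: I = 42.8 / 20.2 ≈ 2.119; II = 30.2 / 14.6 ≈ 2.068; III = 41.9 / 18.6 ≈ 2.253.
|Δ from 2.236|: I 0.117; II 0.168; III 0.017.

III, I, II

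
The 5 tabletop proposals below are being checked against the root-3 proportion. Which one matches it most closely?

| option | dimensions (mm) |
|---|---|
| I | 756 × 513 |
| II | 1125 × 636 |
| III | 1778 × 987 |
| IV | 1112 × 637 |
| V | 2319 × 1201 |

Ratios (long/short): I ≈ 1.474; II ≈ 1.769; III ≈ 1.801; IV ≈ 1.746; V ≈ 1.931.
root-3 ≈ 1.732; option IV is nearest (Δ 0.014).

IV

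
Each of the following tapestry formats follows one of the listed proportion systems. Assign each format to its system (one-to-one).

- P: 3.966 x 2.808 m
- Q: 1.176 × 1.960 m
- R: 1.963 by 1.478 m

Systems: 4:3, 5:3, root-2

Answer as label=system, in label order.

P = 3.966/2.808 ≈ 1.412 → root-2 (1.414)
Q = 1.960/1.176 ≈ 1.667 → 5:3 (1.667)
R = 1.963/1.478 ≈ 1.328 → 4:3 (1.333)

P=root-2, Q=5:3, R=4:3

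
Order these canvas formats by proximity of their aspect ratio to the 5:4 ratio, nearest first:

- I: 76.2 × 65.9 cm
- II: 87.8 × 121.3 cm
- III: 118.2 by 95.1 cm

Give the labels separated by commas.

III, I, II

Ratios: I = 76.2 / 65.9 ≈ 1.156; II = 121.3 / 87.8 ≈ 1.382; III = 118.2 / 95.1 ≈ 1.243.
|Δ from 1.250|: I 0.094; II 0.132; III 0.007.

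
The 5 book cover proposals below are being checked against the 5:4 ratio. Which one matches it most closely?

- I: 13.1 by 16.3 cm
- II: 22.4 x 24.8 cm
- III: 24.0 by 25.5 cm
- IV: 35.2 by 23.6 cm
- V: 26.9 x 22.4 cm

Target 5:4 ≈ 1.250.
I: 1.244 (Δ0.006)  II: 1.107 (Δ0.143)  III: 1.062 (Δ0.188)  IV: 1.492 (Δ0.242)  V: 1.201 (Δ0.049)

I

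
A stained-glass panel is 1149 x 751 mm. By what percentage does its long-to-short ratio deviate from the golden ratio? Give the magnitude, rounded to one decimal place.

5.4%

Ratio = 1149 / 751 ≈ 1.5300.
Ideal golden ratio ≈ 1.6180. |1.5300 − 1.6180| / 1.6180 ≈ 5.44% → 5.4%.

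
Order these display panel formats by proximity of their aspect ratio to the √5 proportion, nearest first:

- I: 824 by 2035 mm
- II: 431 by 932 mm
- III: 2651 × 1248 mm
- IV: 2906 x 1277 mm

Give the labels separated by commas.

IV, II, III, I

I: 2035/824 ≈ 2.470 → |2.470 − 2.236| = 0.234
II: 932/431 ≈ 2.162 → |2.162 − 2.236| = 0.074
III: 2651/1248 ≈ 2.124 → |2.124 − 2.236| = 0.112
IV: 2906/1277 ≈ 2.276 → |2.276 − 2.236| = 0.040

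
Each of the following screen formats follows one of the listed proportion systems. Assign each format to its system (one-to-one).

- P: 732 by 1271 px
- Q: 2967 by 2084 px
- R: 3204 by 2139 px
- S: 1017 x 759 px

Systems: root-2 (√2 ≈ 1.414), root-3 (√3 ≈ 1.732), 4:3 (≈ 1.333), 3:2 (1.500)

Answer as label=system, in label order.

P = 1271/732 ≈ 1.736 → root-3 (1.732)
Q = 2967/2084 ≈ 1.424 → root-2 (1.414)
R = 3204/2139 ≈ 1.498 → 3:2 (1.500)
S = 1017/759 ≈ 1.340 → 4:3 (1.333)

P=root-3, Q=root-2, R=3:2, S=4:3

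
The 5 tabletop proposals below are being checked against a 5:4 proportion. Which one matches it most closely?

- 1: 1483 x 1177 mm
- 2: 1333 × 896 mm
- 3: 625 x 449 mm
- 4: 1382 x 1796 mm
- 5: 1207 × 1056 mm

1

Ratios (long/short): 1 ≈ 1.260; 2 ≈ 1.488; 3 ≈ 1.392; 4 ≈ 1.300; 5 ≈ 1.143.
5:4 ≈ 1.250; option 1 is nearest (Δ 0.010).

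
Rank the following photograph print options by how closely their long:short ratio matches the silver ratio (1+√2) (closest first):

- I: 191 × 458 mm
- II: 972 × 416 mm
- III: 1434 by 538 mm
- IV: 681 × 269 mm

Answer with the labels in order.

I, II, IV, III

I: 458/191 ≈ 2.398 → |2.398 − 2.414| = 0.016
II: 972/416 ≈ 2.337 → |2.337 − 2.414| = 0.077
III: 1434/538 ≈ 2.665 → |2.665 − 2.414| = 0.251
IV: 681/269 ≈ 2.532 → |2.532 − 2.414| = 0.118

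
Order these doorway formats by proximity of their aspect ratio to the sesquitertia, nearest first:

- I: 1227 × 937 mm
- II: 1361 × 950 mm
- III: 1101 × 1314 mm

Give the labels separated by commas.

I: 1227/937 ≈ 1.309 → |1.309 − 1.333| = 0.024
II: 1361/950 ≈ 1.433 → |1.433 − 1.333| = 0.100
III: 1314/1101 ≈ 1.193 → |1.193 − 1.333| = 0.140

I, II, III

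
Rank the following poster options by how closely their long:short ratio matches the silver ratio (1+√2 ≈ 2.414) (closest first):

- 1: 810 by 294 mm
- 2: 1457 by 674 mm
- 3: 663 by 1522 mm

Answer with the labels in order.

3, 2, 1

Ratios: 1 = 810 / 294 ≈ 2.755; 2 = 1457 / 674 ≈ 2.162; 3 = 1522 / 663 ≈ 2.296.
|Δ from 2.414|: 1 0.341; 2 0.252; 3 0.118.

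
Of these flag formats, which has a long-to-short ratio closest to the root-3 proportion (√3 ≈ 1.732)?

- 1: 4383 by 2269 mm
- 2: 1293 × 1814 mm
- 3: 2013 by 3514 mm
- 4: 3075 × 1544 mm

Target root-3 ≈ 1.732.
1: 1.932 (Δ0.200)  2: 1.403 (Δ0.329)  3: 1.746 (Δ0.014)  4: 1.992 (Δ0.260)

3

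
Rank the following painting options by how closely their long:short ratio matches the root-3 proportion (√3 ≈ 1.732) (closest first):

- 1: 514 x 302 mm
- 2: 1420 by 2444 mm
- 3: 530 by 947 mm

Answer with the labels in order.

2, 1, 3

1: 514/302 ≈ 1.702 → |1.702 − 1.732| = 0.030
2: 2444/1420 ≈ 1.721 → |1.721 − 1.732| = 0.011
3: 947/530 ≈ 1.787 → |1.787 − 1.732| = 0.055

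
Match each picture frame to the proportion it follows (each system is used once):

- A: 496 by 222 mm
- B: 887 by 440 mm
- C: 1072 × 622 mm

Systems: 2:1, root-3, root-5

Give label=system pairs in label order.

A=root-5, B=2:1, C=root-3

A = 496/222 ≈ 2.234 → root-5 (2.236)
B = 887/440 ≈ 2.016 → 2:1 (2.000)
C = 1072/622 ≈ 1.723 → root-3 (1.732)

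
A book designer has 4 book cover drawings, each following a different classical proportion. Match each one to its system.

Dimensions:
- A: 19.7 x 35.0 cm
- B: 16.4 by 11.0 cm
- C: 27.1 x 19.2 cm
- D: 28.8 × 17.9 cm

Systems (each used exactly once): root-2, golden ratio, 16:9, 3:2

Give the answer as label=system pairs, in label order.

A = 35.0/19.7 ≈ 1.777 → 16:9 (1.778)
B = 16.4/11.0 ≈ 1.491 → 3:2 (1.500)
C = 27.1/19.2 ≈ 1.411 → root-2 (1.414)
D = 28.8/17.9 ≈ 1.609 → golden ratio (1.618)

A=16:9, B=3:2, C=root-2, D=golden ratio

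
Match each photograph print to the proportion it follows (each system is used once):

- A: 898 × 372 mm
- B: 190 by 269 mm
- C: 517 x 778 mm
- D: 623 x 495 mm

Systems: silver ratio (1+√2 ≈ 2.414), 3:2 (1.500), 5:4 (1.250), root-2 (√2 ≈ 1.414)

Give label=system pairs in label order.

A = 898/372 ≈ 2.414 → silver ratio (2.414)
B = 269/190 ≈ 1.416 → root-2 (1.414)
C = 778/517 ≈ 1.505 → 3:2 (1.500)
D = 623/495 ≈ 1.259 → 5:4 (1.250)

A=silver ratio, B=root-2, C=3:2, D=5:4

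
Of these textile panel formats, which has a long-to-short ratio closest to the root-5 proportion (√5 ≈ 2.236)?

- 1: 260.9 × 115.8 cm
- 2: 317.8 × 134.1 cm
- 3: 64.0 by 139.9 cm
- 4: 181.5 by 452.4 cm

1

Ratios (long/short): 1 ≈ 2.253; 2 ≈ 2.370; 3 ≈ 2.186; 4 ≈ 2.493.
root-5 ≈ 2.236; option 1 is nearest (Δ 0.017).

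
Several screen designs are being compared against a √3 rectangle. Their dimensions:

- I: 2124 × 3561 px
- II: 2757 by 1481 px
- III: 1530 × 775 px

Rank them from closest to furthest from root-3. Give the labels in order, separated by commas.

I, II, III

Ratios: I = 3561 / 2124 ≈ 1.677; II = 2757 / 1481 ≈ 1.862; III = 1530 / 775 ≈ 1.974.
|Δ from 1.732|: I 0.055; II 0.130; III 0.242.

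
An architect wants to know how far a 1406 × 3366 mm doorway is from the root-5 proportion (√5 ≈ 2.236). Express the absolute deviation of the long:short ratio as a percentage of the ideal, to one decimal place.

7.1%

Ratio = 3366 / 1406 ≈ 2.3940.
Ideal root-5 ≈ 2.2361. |2.3940 − 2.2361| / 2.2361 ≈ 7.06% → 7.1%.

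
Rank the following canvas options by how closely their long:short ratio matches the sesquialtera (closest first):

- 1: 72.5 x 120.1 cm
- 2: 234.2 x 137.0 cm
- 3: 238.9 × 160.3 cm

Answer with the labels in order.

1: 120.1/72.5 ≈ 1.657 → |1.657 − 1.500| = 0.157
2: 234.2/137.0 ≈ 1.709 → |1.709 − 1.500| = 0.209
3: 238.9/160.3 ≈ 1.490 → |1.490 − 1.500| = 0.010

3, 1, 2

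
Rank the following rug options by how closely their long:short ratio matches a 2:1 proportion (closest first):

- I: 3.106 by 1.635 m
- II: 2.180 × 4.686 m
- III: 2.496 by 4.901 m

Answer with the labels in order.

III, I, II

I: 3.106/1.635 ≈ 1.900 → |1.900 − 2.000| = 0.100
II: 4.686/2.180 ≈ 2.150 → |2.150 − 2.000| = 0.150
III: 4.901/2.496 ≈ 1.964 → |1.964 − 2.000| = 0.036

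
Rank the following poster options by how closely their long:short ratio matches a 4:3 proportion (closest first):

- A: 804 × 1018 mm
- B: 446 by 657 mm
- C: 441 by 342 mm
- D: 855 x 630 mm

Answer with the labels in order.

D, C, A, B

Ratios: A = 1018 / 804 ≈ 1.266; B = 657 / 446 ≈ 1.473; C = 441 / 342 ≈ 1.289; D = 855 / 630 ≈ 1.357.
|Δ from 1.333|: A 0.067; B 0.140; C 0.044; D 0.024.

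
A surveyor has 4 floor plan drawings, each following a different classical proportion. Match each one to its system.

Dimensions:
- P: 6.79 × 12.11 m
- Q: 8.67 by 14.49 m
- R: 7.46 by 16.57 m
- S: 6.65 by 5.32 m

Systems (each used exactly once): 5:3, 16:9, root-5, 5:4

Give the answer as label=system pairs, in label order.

P = 12.11/6.79 ≈ 1.784 → 16:9 (1.778)
Q = 14.49/8.67 ≈ 1.671 → 5:3 (1.667)
R = 16.57/7.46 ≈ 2.221 → root-5 (2.236)
S = 6.65/5.32 ≈ 1.250 → 5:4 (1.250)

P=16:9, Q=5:3, R=root-5, S=5:4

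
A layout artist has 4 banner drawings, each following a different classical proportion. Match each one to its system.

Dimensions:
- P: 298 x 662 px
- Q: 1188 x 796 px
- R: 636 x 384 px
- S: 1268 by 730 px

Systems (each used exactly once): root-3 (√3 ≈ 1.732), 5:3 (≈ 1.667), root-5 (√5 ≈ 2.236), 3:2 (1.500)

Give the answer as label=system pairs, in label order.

P = 662/298 ≈ 2.221 → root-5 (2.236)
Q = 1188/796 ≈ 1.492 → 3:2 (1.500)
R = 636/384 ≈ 1.656 → 5:3 (1.667)
S = 1268/730 ≈ 1.737 → root-3 (1.732)

P=root-5, Q=3:2, R=5:3, S=root-3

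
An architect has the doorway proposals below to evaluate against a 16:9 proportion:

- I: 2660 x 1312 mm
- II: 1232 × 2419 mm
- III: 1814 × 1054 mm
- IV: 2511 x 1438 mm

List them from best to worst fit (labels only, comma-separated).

IV, III, II, I

I: 2660/1312 ≈ 2.027 → |2.027 − 1.778| = 0.249
II: 2419/1232 ≈ 1.963 → |1.963 − 1.778| = 0.185
III: 1814/1054 ≈ 1.721 → |1.721 − 1.778| = 0.057
IV: 2511/1438 ≈ 1.746 → |1.746 − 1.778| = 0.032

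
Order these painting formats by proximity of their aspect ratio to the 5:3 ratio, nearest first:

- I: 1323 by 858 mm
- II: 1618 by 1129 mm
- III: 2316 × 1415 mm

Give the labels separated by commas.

I: 1323/858 ≈ 1.542 → |1.542 − 1.667| = 0.125
II: 1618/1129 ≈ 1.433 → |1.433 − 1.667| = 0.234
III: 2316/1415 ≈ 1.637 → |1.637 − 1.667| = 0.030

III, I, II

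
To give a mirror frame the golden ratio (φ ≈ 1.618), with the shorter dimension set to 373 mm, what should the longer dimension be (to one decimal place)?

golden ratio ≈ 1.61803.
Longer side = 373 × 1.61803 ≈ 603.525 → 603.5 mm.

603.5 mm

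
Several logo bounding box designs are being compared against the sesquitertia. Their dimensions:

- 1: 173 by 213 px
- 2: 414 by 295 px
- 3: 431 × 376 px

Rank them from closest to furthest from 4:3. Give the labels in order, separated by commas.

Ratios: 1 = 213 / 173 ≈ 1.231; 2 = 414 / 295 ≈ 1.403; 3 = 431 / 376 ≈ 1.146.
|Δ from 1.333|: 1 0.102; 2 0.070; 3 0.187.

2, 1, 3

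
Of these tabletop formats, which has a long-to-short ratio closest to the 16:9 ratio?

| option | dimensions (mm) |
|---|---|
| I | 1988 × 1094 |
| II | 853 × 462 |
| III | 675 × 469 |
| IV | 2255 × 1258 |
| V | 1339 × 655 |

Target 16:9 ≈ 1.778.
I: 1.817 (Δ0.039)  II: 1.846 (Δ0.068)  III: 1.439 (Δ0.339)  IV: 1.793 (Δ0.015)  V: 2.044 (Δ0.266)

IV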